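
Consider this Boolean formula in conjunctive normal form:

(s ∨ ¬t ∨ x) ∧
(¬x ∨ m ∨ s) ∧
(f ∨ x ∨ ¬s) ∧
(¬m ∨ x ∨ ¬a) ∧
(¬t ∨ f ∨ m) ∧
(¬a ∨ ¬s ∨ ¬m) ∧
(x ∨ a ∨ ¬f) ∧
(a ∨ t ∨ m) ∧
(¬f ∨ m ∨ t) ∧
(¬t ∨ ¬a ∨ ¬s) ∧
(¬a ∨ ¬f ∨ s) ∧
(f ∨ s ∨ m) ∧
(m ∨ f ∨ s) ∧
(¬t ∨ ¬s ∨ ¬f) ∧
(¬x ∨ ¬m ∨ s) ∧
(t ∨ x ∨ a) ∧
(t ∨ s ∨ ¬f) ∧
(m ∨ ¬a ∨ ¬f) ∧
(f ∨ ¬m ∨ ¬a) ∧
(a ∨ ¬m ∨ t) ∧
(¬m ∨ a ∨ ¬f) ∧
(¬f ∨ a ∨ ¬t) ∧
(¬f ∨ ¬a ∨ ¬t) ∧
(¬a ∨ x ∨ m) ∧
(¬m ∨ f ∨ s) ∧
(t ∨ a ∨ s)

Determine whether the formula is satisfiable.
Yes

Yes, the formula is satisfiable.

One satisfying assignment is: f=False, x=True, a=False, m=True, s=True, t=True

Verification: With this assignment, all 26 clauses evaluate to true.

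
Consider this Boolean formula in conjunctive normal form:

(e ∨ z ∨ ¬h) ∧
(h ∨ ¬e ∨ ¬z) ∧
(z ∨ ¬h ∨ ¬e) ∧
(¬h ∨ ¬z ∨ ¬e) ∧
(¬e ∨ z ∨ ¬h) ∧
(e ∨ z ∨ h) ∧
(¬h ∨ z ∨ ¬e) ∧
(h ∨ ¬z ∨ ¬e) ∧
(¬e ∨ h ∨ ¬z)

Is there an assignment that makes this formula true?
Yes

Yes, the formula is satisfiable.

One satisfying assignment is: e=True, h=False, z=False

Verification: With this assignment, all 9 clauses evaluate to true.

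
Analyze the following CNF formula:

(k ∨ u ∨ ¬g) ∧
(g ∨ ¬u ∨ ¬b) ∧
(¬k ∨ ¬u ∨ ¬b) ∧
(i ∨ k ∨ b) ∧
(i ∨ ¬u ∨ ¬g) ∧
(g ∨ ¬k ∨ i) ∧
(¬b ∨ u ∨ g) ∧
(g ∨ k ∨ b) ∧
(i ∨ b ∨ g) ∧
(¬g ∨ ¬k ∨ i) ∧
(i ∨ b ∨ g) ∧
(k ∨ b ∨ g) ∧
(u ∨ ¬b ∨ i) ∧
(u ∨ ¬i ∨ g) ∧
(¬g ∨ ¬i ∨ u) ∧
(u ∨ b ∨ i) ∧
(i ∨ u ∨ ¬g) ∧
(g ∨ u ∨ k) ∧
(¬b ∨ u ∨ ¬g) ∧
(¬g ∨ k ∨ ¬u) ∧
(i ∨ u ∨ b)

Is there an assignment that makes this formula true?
Yes

Yes, the formula is satisfiable.

One satisfying assignment is: b=False, u=True, i=True, g=False, k=True

Verification: With this assignment, all 21 clauses evaluate to true.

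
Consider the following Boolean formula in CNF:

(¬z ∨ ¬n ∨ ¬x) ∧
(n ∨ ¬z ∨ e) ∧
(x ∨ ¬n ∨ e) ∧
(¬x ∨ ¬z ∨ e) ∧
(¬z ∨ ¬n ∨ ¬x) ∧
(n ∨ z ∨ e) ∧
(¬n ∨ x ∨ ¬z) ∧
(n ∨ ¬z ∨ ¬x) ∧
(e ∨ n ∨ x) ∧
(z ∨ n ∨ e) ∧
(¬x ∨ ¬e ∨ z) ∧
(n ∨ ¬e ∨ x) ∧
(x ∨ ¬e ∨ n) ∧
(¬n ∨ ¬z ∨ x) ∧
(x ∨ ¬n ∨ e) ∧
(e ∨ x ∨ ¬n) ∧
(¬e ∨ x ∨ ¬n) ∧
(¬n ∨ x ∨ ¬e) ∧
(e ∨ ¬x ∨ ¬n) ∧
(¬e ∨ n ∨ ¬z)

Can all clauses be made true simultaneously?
No

No, the formula is not satisfiable.

No assignment of truth values to the variables can make all 20 clauses true simultaneously.

The formula is UNSAT (unsatisfiable).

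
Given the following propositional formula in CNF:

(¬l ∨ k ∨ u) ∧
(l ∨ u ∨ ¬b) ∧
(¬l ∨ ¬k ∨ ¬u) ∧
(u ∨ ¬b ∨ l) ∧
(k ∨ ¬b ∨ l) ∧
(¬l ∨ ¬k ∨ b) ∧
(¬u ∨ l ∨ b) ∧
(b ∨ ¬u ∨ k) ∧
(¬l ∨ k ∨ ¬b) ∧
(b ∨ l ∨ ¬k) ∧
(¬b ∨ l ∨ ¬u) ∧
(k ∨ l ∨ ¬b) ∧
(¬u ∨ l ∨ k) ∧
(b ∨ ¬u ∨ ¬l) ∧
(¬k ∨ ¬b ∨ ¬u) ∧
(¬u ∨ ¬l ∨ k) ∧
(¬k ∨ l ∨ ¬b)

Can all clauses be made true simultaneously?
Yes

Yes, the formula is satisfiable.

One satisfying assignment is: u=False, k=False, l=False, b=False

Verification: With this assignment, all 17 clauses evaluate to true.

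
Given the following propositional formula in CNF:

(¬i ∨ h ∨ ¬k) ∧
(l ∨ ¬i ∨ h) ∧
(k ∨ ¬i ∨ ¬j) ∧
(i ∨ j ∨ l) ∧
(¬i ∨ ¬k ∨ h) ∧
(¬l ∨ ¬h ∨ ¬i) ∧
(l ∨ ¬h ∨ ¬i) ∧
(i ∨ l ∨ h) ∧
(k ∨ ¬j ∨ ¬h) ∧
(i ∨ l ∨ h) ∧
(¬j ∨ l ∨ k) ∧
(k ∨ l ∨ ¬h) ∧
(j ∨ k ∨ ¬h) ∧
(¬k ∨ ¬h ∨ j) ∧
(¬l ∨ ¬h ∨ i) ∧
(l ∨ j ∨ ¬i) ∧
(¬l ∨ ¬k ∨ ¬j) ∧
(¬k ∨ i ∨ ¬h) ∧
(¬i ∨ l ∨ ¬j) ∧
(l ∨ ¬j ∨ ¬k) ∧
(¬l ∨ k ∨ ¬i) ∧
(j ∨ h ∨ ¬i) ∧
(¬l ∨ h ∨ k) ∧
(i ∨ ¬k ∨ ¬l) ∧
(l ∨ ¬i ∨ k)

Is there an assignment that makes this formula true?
No

No, the formula is not satisfiable.

No assignment of truth values to the variables can make all 25 clauses true simultaneously.

The formula is UNSAT (unsatisfiable).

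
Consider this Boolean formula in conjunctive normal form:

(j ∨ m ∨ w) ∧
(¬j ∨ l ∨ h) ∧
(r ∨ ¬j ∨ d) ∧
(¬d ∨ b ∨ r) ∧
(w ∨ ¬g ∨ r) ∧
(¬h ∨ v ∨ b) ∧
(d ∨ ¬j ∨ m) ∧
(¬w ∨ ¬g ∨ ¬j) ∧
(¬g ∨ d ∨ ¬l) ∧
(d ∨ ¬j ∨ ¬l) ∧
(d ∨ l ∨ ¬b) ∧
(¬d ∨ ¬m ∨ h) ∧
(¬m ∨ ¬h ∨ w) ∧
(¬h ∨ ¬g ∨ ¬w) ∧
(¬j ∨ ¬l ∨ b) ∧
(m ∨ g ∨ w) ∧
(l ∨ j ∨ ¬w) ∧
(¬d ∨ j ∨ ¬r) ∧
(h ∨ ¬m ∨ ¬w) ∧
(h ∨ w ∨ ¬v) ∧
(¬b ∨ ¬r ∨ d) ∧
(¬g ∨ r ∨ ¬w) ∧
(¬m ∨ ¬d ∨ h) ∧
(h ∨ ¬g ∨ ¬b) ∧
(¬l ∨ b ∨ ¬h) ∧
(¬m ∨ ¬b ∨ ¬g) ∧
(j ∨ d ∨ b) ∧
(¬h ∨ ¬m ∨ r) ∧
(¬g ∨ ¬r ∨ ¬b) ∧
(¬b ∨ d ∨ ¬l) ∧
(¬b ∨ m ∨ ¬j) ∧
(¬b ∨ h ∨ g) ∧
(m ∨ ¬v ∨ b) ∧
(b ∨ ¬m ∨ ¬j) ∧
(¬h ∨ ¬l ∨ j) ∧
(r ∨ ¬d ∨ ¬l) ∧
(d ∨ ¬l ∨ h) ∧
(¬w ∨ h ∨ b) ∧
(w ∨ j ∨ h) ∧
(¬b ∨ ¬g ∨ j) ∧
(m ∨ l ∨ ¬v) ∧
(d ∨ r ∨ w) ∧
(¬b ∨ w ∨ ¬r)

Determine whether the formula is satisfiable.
Yes

Yes, the formula is satisfiable.

One satisfying assignment is: j=True, w=True, d=True, g=False, h=True, v=True, m=True, l=True, b=True, r=True

Verification: With this assignment, all 43 clauses evaluate to true.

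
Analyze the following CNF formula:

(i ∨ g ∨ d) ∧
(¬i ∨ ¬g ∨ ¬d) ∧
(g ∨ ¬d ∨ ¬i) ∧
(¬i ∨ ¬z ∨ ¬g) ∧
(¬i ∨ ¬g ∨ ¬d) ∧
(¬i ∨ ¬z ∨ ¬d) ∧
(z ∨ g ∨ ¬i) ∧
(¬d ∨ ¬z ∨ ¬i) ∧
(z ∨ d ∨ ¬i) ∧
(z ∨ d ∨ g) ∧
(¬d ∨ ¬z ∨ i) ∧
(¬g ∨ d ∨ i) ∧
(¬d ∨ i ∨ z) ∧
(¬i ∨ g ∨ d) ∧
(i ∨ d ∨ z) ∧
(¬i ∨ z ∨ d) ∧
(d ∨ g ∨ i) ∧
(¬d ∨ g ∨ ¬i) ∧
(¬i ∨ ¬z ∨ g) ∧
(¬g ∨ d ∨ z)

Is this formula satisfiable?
No

No, the formula is not satisfiable.

No assignment of truth values to the variables can make all 20 clauses true simultaneously.

The formula is UNSAT (unsatisfiable).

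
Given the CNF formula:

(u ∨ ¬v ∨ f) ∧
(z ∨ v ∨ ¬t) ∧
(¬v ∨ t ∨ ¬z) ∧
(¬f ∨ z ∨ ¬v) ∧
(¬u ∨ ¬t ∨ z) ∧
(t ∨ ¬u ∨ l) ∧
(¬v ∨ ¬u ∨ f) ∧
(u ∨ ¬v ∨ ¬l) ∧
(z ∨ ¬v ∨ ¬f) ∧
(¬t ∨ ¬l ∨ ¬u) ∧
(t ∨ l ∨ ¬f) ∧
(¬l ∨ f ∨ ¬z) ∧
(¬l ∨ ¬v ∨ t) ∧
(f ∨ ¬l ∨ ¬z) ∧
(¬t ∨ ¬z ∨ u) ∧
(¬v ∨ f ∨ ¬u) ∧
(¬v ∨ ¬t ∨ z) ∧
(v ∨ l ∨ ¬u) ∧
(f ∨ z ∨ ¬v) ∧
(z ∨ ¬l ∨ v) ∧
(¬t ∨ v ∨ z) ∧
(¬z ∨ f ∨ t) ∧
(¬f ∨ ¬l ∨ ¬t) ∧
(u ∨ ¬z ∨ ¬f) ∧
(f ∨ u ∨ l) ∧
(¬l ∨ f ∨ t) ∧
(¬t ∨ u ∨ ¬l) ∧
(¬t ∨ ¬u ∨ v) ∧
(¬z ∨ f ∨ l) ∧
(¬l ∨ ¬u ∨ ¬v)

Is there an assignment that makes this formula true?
Yes

Yes, the formula is satisfiable.

One satisfying assignment is: f=True, l=False, v=True, u=True, z=True, t=True

Verification: With this assignment, all 30 clauses evaluate to true.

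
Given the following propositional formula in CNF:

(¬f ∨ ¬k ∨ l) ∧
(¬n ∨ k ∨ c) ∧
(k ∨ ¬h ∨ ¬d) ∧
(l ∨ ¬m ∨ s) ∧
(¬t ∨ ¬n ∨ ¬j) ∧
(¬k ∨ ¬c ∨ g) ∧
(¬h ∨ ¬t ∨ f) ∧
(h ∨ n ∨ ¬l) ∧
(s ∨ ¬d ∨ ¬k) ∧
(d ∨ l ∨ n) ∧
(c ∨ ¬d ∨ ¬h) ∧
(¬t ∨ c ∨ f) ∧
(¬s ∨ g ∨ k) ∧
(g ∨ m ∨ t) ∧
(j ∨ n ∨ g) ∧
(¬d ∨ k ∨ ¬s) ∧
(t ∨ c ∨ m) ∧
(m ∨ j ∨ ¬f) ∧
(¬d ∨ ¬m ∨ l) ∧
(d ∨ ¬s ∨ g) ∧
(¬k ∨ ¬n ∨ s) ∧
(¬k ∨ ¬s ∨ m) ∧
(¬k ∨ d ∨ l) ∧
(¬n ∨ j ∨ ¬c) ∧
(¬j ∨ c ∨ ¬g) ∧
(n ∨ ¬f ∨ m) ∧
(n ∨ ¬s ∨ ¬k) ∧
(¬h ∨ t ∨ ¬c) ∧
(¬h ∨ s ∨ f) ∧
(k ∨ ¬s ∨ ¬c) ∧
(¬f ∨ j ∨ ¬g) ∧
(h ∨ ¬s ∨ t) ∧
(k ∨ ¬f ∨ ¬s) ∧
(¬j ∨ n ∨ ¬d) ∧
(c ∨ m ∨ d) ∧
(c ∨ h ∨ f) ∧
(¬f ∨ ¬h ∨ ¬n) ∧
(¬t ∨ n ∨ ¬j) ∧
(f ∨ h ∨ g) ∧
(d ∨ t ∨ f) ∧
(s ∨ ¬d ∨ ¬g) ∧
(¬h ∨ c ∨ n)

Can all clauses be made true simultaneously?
Yes

Yes, the formula is satisfiable.

One satisfying assignment is: n=True, f=True, m=True, g=False, k=True, l=True, h=False, s=True, j=False, c=False, d=True, t=True

Verification: With this assignment, all 42 clauses evaluate to true.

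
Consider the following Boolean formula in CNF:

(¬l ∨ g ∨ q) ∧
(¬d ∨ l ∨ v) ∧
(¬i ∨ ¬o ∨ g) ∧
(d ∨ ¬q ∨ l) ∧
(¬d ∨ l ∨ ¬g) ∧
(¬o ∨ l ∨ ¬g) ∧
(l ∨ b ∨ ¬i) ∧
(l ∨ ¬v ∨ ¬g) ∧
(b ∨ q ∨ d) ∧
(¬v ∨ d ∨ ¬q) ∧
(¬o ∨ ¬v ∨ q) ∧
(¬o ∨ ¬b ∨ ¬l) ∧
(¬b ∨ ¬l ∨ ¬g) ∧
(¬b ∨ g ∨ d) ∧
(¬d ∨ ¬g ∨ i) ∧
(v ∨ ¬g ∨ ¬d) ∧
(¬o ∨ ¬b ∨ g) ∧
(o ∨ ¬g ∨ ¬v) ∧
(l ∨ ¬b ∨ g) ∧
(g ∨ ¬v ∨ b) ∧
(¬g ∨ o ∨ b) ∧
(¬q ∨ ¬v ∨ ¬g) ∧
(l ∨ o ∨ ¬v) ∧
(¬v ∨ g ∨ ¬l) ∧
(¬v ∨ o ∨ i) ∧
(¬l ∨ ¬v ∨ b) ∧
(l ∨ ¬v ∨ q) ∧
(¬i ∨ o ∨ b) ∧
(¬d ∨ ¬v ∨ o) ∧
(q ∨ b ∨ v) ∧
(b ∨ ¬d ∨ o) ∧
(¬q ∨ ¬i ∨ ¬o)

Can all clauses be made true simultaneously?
Yes

Yes, the formula is satisfiable.

One satisfying assignment is: i=False, v=False, l=True, d=False, o=False, q=True, g=False, b=False

Verification: With this assignment, all 32 clauses evaluate to true.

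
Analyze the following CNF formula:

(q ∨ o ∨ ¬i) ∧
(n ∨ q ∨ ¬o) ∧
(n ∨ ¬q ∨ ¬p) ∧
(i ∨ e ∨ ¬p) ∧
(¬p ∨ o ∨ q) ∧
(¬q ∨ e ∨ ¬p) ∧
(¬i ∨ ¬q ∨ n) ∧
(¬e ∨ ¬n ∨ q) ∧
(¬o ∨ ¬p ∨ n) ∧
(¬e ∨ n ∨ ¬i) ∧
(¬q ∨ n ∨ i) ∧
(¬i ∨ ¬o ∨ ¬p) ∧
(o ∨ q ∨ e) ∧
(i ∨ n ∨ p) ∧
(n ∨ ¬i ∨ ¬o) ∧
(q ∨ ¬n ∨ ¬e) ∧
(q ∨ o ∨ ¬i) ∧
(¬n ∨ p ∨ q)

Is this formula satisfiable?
Yes

Yes, the formula is satisfiable.

One satisfying assignment is: q=True, e=False, o=True, p=False, n=True, i=False

Verification: With this assignment, all 18 clauses evaluate to true.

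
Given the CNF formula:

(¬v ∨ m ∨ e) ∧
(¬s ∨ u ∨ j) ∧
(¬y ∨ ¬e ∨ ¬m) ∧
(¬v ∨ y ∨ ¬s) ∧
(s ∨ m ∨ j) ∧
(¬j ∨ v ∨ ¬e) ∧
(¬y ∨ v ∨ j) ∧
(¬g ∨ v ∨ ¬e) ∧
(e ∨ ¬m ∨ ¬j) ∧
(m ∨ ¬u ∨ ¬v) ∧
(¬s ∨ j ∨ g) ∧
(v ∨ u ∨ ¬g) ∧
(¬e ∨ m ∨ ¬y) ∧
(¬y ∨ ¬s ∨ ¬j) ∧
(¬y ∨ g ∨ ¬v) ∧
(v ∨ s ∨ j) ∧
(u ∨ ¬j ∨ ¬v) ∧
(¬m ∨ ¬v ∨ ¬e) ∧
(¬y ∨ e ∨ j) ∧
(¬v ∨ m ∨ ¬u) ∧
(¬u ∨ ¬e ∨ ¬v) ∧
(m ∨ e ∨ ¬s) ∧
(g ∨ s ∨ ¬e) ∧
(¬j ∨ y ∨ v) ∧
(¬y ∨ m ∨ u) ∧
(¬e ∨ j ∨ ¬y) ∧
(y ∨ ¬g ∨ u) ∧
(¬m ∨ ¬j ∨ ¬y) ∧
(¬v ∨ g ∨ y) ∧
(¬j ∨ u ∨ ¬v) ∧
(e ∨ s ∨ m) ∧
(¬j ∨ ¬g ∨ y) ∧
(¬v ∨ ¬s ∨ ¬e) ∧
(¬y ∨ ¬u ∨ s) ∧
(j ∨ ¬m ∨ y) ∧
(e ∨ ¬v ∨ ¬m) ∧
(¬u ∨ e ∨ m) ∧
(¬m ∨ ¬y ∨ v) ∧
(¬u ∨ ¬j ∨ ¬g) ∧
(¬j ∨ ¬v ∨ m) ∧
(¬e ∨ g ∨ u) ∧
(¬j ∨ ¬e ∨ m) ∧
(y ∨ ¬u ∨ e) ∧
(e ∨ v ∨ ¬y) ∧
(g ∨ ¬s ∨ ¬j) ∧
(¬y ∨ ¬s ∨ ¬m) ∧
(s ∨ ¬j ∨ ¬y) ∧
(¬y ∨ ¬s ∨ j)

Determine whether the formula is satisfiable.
No

No, the formula is not satisfiable.

No assignment of truth values to the variables can make all 48 clauses true simultaneously.

The formula is UNSAT (unsatisfiable).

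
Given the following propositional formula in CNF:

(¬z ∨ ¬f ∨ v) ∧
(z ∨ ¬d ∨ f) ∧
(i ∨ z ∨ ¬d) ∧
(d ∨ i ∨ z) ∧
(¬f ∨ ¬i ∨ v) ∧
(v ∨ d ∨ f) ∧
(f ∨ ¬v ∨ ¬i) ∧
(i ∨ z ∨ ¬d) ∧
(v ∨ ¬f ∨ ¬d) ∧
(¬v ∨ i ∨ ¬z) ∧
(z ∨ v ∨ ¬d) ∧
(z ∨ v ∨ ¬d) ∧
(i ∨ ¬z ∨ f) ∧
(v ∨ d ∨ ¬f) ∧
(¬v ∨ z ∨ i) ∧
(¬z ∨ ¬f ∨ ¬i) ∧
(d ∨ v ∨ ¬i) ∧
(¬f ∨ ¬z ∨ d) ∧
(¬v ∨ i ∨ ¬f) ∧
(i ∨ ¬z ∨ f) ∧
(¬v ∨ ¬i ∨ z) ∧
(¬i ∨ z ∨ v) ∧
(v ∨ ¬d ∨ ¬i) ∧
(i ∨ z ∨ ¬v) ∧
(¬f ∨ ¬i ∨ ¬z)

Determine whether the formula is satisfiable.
No

No, the formula is not satisfiable.

No assignment of truth values to the variables can make all 25 clauses true simultaneously.

The formula is UNSAT (unsatisfiable).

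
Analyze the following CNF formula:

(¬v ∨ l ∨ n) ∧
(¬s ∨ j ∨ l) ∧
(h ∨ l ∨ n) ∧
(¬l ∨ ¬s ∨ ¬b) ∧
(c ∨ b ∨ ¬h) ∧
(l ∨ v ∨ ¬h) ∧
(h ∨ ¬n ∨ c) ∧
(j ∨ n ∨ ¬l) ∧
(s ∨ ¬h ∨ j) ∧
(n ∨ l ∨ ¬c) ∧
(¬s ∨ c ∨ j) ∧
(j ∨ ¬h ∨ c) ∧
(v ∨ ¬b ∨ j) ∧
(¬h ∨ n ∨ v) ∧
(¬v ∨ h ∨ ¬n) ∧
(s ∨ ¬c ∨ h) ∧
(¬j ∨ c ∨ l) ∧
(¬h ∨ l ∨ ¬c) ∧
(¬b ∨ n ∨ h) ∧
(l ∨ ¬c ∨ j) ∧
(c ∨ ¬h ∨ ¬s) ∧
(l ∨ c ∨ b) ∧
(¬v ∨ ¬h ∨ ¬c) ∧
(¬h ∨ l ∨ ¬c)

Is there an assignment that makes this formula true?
Yes

Yes, the formula is satisfiable.

One satisfying assignment is: n=False, v=False, s=False, h=False, j=True, c=False, b=False, l=True

Verification: With this assignment, all 24 clauses evaluate to true.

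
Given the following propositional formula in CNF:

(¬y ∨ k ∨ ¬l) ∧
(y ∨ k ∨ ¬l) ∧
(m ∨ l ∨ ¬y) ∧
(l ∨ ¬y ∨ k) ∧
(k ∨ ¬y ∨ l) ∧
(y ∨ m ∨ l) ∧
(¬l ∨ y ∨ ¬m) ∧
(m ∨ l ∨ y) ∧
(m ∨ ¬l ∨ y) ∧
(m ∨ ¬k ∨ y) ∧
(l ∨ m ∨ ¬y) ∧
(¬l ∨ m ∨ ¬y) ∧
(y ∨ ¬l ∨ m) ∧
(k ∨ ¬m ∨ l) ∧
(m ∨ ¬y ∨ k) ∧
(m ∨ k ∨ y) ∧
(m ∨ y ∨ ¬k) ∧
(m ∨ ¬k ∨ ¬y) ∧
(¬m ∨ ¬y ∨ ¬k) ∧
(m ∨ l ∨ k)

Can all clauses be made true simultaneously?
Yes

Yes, the formula is satisfiable.

One satisfying assignment is: m=True, l=False, k=True, y=False

Verification: With this assignment, all 20 clauses evaluate to true.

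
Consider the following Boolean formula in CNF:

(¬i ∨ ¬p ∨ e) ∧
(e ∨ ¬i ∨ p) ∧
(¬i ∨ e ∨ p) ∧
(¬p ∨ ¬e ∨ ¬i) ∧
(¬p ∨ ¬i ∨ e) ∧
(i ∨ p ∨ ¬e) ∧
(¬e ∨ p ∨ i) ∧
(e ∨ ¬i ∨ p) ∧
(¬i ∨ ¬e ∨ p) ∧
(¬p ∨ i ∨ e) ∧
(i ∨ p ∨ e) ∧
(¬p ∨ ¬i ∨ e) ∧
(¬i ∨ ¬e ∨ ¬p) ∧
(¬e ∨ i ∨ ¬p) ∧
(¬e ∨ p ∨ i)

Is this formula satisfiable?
No

No, the formula is not satisfiable.

No assignment of truth values to the variables can make all 15 clauses true simultaneously.

The formula is UNSAT (unsatisfiable).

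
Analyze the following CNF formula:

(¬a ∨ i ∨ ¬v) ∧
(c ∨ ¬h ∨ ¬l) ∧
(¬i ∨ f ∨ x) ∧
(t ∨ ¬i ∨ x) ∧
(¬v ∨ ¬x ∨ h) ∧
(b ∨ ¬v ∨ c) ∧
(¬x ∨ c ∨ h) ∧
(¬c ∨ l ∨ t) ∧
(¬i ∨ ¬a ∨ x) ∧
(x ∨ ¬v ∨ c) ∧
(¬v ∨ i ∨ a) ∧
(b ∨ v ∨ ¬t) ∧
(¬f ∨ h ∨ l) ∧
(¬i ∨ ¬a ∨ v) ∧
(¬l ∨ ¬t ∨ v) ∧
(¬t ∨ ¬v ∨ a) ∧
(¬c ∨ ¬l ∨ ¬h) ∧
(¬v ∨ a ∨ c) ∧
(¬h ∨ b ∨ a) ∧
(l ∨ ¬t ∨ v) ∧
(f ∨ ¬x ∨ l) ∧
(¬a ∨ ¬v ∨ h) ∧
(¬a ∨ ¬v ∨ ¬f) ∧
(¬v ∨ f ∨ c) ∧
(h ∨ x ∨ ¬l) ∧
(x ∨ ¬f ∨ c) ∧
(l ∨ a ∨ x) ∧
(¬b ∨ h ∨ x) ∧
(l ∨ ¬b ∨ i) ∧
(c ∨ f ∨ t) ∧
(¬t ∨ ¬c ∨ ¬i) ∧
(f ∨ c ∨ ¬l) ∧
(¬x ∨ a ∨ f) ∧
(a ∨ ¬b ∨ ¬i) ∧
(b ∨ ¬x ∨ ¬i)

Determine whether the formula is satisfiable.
Yes

Yes, the formula is satisfiable.

One satisfying assignment is: l=True, v=False, c=True, f=True, h=False, i=False, b=False, x=True, t=False, a=True

Verification: With this assignment, all 35 clauses evaluate to true.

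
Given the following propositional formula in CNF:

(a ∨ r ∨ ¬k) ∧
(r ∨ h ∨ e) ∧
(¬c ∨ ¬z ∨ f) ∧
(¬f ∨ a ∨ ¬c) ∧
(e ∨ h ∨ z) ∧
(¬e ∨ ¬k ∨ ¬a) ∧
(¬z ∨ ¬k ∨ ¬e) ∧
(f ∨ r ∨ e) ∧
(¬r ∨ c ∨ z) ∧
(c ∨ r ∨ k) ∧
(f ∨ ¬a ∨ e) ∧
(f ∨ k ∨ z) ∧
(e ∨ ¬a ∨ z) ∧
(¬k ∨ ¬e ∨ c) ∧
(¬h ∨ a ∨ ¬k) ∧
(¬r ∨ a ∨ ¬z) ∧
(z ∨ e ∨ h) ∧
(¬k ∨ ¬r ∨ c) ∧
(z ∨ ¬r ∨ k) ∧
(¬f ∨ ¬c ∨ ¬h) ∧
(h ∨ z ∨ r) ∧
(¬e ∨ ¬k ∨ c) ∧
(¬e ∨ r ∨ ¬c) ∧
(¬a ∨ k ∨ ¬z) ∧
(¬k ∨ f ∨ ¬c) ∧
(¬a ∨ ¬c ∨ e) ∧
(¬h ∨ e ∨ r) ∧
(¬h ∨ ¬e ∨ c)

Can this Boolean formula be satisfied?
No

No, the formula is not satisfiable.

No assignment of truth values to the variables can make all 28 clauses true simultaneously.

The formula is UNSAT (unsatisfiable).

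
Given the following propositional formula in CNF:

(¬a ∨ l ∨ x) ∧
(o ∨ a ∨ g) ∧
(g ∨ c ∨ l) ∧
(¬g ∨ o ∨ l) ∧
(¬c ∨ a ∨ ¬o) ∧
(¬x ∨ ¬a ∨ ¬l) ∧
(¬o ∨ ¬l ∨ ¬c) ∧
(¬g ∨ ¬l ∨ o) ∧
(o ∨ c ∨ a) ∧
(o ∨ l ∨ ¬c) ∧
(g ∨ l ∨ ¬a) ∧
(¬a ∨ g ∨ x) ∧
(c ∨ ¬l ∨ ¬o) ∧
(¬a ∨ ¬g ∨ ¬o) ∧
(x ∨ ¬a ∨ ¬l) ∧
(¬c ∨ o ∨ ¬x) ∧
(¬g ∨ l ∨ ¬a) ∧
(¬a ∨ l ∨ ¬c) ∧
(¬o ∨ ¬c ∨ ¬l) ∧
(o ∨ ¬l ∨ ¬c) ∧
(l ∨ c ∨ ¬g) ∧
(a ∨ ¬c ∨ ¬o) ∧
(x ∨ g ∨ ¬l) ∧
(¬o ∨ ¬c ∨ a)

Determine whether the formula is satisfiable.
No

No, the formula is not satisfiable.

No assignment of truth values to the variables can make all 24 clauses true simultaneously.

The formula is UNSAT (unsatisfiable).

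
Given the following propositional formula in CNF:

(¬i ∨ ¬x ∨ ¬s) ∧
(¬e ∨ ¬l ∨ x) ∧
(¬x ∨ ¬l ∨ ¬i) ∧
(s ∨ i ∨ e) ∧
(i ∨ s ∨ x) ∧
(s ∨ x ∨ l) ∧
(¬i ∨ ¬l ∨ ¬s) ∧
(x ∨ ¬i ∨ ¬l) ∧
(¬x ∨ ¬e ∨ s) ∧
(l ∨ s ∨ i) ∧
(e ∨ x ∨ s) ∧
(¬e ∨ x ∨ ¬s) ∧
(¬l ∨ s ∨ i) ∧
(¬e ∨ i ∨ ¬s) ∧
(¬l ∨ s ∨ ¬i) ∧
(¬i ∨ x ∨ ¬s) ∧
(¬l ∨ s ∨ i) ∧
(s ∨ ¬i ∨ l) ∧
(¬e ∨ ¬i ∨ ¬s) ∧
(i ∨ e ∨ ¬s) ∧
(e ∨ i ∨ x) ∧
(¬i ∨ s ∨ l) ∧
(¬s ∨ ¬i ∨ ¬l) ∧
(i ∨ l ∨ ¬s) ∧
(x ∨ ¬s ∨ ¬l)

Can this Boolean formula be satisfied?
No

No, the formula is not satisfiable.

No assignment of truth values to the variables can make all 25 clauses true simultaneously.

The formula is UNSAT (unsatisfiable).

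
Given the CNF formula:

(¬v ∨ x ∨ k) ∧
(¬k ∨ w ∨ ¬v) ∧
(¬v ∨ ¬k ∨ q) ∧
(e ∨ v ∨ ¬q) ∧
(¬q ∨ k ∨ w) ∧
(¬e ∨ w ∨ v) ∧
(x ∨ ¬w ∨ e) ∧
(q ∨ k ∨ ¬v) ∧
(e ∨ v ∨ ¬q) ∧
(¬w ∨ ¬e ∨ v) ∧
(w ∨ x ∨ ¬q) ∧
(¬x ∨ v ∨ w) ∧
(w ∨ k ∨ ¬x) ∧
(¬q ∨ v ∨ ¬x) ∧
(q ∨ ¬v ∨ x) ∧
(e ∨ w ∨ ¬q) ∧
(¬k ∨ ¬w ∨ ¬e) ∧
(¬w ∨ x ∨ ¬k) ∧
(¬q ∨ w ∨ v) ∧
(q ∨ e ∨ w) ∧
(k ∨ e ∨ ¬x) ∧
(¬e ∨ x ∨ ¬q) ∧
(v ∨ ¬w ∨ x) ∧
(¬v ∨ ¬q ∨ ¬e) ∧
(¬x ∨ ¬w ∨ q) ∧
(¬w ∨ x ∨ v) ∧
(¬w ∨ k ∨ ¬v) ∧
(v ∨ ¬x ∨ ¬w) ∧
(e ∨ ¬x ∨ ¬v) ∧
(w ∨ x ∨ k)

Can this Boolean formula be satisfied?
No

No, the formula is not satisfiable.

No assignment of truth values to the variables can make all 30 clauses true simultaneously.

The formula is UNSAT (unsatisfiable).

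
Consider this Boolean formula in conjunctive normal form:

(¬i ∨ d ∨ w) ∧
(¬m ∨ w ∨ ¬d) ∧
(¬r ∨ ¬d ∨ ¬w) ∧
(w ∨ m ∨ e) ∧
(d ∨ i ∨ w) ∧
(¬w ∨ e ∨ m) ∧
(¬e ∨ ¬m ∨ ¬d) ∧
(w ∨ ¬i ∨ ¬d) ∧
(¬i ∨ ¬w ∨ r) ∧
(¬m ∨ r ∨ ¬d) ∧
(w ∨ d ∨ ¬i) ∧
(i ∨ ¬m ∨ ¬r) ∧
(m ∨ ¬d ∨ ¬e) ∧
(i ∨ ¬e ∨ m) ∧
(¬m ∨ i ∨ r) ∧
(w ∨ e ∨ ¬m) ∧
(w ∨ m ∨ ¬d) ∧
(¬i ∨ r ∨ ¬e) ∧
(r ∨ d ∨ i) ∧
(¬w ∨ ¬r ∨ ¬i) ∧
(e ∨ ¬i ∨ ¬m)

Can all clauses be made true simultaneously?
No

No, the formula is not satisfiable.

No assignment of truth values to the variables can make all 21 clauses true simultaneously.

The formula is UNSAT (unsatisfiable).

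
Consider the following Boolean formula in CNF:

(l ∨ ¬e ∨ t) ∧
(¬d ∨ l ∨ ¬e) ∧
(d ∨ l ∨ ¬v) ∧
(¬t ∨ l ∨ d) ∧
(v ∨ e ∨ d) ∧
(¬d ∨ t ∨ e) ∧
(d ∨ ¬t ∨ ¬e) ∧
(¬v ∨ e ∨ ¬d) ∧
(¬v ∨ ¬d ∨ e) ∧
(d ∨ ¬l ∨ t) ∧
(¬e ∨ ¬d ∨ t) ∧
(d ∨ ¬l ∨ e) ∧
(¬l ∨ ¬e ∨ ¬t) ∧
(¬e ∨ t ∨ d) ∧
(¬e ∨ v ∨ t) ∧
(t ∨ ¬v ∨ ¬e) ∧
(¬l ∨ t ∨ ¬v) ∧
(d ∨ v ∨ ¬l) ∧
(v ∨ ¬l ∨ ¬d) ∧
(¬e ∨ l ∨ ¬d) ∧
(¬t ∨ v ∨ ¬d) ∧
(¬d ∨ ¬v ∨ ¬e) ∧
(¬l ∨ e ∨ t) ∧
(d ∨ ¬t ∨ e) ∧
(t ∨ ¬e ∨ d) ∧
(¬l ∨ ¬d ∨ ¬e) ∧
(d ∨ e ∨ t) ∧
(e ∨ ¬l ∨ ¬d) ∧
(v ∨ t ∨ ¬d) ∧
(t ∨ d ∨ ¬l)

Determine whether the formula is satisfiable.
No

No, the formula is not satisfiable.

No assignment of truth values to the variables can make all 30 clauses true simultaneously.

The formula is UNSAT (unsatisfiable).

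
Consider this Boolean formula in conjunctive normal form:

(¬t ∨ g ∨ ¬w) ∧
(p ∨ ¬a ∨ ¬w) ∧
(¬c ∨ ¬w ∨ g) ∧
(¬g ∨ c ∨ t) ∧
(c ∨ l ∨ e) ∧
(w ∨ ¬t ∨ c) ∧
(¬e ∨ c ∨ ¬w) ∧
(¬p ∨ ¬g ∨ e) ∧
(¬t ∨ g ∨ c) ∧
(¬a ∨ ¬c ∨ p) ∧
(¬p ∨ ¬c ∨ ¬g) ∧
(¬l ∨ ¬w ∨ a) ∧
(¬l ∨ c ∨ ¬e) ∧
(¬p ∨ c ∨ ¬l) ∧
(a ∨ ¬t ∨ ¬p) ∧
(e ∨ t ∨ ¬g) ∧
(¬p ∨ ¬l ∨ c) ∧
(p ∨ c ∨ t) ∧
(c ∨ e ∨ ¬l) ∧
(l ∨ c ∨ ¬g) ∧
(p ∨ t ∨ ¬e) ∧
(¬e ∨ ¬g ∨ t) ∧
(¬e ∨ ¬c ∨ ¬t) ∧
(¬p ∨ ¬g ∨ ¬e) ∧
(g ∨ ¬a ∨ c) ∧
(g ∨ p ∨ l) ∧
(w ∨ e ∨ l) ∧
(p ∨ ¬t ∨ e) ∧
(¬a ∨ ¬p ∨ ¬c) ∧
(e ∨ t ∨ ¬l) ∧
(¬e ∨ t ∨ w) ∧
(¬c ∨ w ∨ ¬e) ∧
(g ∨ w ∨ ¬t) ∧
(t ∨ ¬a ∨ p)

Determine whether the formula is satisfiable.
No

No, the formula is not satisfiable.

No assignment of truth values to the variables can make all 34 clauses true simultaneously.

The formula is UNSAT (unsatisfiable).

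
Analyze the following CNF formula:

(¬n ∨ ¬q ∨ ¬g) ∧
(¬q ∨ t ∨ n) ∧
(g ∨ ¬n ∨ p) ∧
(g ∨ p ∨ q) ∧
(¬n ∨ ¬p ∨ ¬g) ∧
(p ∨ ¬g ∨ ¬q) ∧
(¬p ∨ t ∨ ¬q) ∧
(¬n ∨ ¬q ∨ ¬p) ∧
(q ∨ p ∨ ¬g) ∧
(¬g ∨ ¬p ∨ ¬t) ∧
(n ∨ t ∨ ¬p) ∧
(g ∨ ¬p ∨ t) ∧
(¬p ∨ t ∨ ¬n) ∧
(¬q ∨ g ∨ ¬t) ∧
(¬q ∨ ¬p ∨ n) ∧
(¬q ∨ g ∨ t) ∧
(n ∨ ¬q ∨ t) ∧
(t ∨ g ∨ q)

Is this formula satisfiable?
Yes

Yes, the formula is satisfiable.

One satisfying assignment is: p=True, n=False, g=False, t=True, q=False

Verification: With this assignment, all 18 clauses evaluate to true.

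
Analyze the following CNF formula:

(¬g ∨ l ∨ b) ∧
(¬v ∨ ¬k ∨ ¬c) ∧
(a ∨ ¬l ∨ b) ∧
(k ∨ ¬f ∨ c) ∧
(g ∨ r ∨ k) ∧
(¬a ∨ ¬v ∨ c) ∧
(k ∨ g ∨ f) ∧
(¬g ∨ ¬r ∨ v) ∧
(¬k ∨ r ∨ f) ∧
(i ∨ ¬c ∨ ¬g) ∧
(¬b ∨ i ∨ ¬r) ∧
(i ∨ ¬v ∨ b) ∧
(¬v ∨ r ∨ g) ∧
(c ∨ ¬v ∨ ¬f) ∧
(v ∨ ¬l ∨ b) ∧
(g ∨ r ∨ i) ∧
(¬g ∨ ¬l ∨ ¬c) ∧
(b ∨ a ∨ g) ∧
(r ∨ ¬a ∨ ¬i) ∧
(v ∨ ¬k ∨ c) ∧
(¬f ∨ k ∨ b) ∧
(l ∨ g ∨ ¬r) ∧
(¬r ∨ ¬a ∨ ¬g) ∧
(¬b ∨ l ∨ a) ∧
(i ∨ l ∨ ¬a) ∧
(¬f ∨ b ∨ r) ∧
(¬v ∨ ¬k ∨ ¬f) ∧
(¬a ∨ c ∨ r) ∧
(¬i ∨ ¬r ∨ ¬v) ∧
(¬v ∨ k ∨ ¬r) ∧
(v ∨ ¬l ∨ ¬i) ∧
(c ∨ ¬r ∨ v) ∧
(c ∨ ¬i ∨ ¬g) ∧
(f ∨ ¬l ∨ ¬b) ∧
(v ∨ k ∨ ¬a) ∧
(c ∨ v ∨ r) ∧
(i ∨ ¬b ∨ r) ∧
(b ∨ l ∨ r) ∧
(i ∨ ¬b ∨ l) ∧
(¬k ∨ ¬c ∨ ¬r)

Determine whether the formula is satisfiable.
No

No, the formula is not satisfiable.

No assignment of truth values to the variables can make all 40 clauses true simultaneously.

The formula is UNSAT (unsatisfiable).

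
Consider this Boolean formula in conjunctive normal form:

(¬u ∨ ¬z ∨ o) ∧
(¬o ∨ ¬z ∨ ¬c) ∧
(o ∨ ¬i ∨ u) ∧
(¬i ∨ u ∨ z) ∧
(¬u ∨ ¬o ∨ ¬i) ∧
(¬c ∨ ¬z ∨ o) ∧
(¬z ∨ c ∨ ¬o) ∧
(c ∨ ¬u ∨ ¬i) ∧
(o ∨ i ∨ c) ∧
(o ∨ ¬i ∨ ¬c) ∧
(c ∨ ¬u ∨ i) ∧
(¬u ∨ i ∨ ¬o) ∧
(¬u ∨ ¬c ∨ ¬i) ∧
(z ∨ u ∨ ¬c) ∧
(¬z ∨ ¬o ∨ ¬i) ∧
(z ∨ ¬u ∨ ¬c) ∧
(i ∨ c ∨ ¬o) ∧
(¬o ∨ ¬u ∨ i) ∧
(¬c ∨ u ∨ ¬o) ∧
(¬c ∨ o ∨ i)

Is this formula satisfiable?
No

No, the formula is not satisfiable.

No assignment of truth values to the variables can make all 20 clauses true simultaneously.

The formula is UNSAT (unsatisfiable).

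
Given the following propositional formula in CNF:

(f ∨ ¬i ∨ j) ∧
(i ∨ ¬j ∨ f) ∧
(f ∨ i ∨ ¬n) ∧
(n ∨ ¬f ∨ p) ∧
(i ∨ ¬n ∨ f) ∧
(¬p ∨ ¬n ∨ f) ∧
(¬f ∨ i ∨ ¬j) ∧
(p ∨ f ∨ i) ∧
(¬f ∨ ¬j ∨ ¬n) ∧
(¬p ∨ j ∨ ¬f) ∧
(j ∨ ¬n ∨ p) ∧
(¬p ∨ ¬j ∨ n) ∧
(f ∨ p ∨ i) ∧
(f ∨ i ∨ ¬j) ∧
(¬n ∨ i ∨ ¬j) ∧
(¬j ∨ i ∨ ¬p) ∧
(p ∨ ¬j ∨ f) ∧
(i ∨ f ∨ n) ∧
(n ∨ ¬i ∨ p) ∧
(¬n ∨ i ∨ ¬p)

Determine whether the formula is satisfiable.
No

No, the formula is not satisfiable.

No assignment of truth values to the variables can make all 20 clauses true simultaneously.

The formula is UNSAT (unsatisfiable).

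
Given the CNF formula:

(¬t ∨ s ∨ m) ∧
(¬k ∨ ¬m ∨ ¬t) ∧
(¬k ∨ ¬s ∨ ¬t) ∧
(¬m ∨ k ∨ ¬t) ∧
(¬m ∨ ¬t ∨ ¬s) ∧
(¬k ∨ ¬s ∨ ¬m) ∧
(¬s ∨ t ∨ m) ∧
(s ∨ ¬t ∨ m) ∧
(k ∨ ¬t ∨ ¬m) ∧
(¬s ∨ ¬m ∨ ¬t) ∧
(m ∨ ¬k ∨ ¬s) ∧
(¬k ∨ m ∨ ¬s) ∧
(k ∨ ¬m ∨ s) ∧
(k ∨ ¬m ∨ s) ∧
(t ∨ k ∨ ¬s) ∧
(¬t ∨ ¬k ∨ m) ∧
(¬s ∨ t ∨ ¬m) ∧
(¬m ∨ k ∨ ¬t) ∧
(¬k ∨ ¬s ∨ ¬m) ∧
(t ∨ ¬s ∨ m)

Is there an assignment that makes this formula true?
Yes

Yes, the formula is satisfiable.

One satisfying assignment is: t=False, m=False, s=False, k=False

Verification: With this assignment, all 20 clauses evaluate to true.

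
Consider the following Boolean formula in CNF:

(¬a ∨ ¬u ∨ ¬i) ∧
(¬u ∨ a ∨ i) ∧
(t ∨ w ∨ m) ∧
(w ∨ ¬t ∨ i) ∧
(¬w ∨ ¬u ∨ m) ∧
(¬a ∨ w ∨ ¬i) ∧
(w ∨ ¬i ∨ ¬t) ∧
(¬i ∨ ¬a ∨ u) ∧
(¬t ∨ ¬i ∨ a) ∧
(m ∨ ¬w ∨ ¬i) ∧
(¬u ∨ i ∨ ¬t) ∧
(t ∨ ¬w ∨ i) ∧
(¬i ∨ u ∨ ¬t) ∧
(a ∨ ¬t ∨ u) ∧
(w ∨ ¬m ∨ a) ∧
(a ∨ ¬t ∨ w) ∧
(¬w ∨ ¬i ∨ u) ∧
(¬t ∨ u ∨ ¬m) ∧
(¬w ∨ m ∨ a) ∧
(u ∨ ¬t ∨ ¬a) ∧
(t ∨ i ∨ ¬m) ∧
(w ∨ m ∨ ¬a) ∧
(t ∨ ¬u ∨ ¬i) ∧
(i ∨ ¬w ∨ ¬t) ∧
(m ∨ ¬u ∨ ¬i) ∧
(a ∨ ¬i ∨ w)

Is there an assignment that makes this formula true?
No

No, the formula is not satisfiable.

No assignment of truth values to the variables can make all 26 clauses true simultaneously.

The formula is UNSAT (unsatisfiable).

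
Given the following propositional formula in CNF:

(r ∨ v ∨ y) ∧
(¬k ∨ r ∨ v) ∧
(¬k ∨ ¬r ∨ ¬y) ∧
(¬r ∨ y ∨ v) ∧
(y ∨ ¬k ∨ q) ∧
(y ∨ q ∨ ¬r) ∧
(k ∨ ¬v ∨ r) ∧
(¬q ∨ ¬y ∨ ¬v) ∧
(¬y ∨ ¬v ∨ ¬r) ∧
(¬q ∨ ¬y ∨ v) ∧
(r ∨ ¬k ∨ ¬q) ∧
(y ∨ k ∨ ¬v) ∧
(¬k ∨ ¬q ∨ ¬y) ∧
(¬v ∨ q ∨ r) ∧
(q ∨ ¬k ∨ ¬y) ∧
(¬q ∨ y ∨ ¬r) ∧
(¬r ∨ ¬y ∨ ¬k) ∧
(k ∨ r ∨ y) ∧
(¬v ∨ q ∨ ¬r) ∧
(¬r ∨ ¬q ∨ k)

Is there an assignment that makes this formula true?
Yes

Yes, the formula is satisfiable.

One satisfying assignment is: k=False, y=True, v=False, r=False, q=False

Verification: With this assignment, all 20 clauses evaluate to true.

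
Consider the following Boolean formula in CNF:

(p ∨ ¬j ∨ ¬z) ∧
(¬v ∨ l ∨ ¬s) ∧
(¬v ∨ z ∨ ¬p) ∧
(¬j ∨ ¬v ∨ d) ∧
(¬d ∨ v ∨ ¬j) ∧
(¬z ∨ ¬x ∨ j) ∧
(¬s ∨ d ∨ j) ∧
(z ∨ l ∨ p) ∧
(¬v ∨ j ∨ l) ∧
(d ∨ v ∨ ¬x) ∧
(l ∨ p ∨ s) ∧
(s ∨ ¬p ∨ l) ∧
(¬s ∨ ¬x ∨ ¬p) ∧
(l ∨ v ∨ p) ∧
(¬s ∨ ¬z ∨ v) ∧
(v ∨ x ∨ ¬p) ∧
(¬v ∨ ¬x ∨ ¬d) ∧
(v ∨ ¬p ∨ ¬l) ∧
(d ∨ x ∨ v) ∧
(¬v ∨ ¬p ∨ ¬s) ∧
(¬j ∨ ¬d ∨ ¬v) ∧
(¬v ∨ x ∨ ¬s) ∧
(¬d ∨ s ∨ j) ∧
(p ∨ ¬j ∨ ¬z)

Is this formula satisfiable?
Yes

Yes, the formula is satisfiable.

One satisfying assignment is: p=False, s=True, j=False, x=False, v=False, z=False, l=True, d=True

Verification: With this assignment, all 24 clauses evaluate to true.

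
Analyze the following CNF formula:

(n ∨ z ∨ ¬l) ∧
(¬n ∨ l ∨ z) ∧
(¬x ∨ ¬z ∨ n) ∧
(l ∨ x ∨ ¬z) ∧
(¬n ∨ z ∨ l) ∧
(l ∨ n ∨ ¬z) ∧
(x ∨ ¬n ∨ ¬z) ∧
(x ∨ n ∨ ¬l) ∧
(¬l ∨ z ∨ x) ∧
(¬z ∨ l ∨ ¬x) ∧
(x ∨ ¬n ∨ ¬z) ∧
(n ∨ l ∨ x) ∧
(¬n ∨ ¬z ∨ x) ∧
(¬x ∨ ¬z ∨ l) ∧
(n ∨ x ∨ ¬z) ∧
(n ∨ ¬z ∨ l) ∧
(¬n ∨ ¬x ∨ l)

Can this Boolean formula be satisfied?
Yes

Yes, the formula is satisfiable.

One satisfying assignment is: l=True, z=False, x=True, n=True

Verification: With this assignment, all 17 clauses evaluate to true.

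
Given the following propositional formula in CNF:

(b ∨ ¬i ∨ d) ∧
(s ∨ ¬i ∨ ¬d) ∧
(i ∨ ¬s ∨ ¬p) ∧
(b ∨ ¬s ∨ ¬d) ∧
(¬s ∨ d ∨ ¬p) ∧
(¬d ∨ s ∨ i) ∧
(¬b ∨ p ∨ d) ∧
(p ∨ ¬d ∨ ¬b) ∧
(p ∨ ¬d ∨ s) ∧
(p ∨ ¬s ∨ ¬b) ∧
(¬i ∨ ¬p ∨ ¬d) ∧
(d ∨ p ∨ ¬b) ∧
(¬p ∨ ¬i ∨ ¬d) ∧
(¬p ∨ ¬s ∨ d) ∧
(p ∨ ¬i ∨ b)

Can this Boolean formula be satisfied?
Yes

Yes, the formula is satisfiable.

One satisfying assignment is: p=False, i=False, d=False, b=False, s=False

Verification: With this assignment, all 15 clauses evaluate to true.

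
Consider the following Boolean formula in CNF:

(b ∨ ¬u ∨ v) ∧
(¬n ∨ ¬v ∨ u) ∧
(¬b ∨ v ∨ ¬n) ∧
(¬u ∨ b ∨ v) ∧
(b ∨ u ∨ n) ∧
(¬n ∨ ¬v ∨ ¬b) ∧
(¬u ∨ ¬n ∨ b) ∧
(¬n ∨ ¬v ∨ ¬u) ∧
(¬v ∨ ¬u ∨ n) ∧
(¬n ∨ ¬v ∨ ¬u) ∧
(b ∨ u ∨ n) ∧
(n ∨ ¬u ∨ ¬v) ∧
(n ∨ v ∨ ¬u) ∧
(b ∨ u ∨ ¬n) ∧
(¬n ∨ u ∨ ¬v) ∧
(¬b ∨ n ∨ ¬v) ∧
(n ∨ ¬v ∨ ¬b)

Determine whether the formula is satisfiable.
Yes

Yes, the formula is satisfiable.

One satisfying assignment is: b=True, v=False, u=False, n=False

Verification: With this assignment, all 17 clauses evaluate to true.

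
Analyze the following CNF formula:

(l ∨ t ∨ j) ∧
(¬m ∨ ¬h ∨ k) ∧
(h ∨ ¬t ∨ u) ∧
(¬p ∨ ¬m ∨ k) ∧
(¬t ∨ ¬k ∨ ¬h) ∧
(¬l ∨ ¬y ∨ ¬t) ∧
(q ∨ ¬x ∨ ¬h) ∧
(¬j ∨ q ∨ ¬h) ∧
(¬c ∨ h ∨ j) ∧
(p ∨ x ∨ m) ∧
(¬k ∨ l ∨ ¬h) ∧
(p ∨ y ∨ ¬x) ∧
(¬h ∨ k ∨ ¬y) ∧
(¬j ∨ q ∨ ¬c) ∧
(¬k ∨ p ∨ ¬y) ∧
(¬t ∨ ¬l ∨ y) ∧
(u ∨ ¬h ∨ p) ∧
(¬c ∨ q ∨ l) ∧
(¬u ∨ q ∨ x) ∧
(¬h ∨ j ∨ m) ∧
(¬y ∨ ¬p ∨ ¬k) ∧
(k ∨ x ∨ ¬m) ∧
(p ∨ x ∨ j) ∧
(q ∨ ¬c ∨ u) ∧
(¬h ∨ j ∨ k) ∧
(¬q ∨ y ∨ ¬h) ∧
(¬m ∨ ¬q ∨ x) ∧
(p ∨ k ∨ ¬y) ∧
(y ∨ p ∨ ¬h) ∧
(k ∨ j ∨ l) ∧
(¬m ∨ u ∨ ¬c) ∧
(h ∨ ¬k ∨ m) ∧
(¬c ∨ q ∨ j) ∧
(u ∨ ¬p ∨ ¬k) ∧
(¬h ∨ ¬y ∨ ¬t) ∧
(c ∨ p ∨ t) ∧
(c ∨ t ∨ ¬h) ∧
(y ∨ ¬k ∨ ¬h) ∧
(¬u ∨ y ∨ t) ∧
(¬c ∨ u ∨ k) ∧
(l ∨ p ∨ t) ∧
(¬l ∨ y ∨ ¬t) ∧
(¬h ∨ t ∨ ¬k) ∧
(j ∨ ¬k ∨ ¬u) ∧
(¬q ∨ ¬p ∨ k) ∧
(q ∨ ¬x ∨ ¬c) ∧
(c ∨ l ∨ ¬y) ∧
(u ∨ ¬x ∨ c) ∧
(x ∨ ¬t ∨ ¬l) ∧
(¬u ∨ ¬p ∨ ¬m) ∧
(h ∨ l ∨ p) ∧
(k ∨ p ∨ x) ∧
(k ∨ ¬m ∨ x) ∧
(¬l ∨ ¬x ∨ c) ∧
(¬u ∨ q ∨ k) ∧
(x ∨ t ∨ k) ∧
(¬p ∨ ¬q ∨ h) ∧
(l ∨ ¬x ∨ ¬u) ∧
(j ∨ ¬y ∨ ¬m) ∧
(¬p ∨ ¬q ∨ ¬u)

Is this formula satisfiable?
No

No, the formula is not satisfiable.

No assignment of truth values to the variables can make all 60 clauses true simultaneously.

The formula is UNSAT (unsatisfiable).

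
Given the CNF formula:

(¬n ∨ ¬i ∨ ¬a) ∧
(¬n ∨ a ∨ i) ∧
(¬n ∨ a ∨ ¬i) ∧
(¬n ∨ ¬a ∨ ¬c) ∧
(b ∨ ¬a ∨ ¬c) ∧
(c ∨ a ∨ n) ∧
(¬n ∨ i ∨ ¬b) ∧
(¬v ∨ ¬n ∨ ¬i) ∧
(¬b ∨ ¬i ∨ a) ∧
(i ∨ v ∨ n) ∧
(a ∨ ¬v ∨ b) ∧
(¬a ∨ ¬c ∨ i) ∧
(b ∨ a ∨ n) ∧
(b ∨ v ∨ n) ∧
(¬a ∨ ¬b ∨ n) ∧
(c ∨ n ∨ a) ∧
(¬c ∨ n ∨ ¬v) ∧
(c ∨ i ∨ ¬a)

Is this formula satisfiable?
Yes

Yes, the formula is satisfiable.

One satisfying assignment is: v=True, a=True, b=False, i=True, n=False, c=False

Verification: With this assignment, all 18 clauses evaluate to true.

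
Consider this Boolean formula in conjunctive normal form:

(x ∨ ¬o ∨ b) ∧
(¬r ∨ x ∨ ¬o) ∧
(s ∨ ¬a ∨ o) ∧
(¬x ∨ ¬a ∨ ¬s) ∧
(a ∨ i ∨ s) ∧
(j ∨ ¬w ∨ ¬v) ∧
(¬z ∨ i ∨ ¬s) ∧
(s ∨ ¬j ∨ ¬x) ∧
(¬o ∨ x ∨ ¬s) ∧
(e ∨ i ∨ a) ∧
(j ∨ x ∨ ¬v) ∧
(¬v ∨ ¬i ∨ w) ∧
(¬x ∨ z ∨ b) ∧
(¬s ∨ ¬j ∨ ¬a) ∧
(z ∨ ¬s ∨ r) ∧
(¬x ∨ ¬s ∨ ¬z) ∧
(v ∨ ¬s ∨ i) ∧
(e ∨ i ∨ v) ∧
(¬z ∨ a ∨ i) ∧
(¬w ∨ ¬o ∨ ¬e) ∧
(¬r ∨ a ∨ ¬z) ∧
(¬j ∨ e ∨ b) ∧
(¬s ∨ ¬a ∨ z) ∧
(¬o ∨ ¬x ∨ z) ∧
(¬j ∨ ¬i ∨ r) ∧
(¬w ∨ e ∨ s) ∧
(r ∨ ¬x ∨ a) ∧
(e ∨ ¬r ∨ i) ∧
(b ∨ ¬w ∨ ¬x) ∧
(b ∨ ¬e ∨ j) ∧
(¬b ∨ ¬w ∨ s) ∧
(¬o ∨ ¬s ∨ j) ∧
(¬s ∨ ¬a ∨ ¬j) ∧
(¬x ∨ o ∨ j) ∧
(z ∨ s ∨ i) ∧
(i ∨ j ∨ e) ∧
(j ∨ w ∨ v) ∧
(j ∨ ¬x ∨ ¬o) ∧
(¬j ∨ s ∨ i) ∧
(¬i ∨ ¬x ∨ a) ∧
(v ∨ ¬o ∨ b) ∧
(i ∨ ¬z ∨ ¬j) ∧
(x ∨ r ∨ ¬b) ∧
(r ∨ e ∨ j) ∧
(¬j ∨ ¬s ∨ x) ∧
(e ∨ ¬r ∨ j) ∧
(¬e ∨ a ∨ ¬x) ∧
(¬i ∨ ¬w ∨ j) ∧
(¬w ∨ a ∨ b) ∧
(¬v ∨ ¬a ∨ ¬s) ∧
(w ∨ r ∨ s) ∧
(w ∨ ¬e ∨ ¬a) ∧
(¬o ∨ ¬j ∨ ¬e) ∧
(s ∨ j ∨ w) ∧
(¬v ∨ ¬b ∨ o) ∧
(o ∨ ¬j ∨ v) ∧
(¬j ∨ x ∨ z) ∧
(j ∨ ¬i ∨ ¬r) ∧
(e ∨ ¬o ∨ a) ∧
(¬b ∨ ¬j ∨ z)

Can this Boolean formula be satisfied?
No

No, the formula is not satisfiable.

No assignment of truth values to the variables can make all 60 clauses true simultaneously.

The formula is UNSAT (unsatisfiable).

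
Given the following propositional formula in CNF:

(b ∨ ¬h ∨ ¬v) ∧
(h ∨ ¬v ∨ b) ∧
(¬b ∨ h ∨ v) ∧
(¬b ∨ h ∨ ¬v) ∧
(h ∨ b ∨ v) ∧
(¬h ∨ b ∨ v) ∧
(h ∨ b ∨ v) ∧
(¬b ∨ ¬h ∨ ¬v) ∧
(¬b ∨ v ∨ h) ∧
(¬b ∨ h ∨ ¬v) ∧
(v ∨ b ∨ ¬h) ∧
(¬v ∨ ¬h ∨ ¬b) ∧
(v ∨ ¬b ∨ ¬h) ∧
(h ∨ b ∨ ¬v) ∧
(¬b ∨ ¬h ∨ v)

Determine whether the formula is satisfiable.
No

No, the formula is not satisfiable.

No assignment of truth values to the variables can make all 15 clauses true simultaneously.

The formula is UNSAT (unsatisfiable).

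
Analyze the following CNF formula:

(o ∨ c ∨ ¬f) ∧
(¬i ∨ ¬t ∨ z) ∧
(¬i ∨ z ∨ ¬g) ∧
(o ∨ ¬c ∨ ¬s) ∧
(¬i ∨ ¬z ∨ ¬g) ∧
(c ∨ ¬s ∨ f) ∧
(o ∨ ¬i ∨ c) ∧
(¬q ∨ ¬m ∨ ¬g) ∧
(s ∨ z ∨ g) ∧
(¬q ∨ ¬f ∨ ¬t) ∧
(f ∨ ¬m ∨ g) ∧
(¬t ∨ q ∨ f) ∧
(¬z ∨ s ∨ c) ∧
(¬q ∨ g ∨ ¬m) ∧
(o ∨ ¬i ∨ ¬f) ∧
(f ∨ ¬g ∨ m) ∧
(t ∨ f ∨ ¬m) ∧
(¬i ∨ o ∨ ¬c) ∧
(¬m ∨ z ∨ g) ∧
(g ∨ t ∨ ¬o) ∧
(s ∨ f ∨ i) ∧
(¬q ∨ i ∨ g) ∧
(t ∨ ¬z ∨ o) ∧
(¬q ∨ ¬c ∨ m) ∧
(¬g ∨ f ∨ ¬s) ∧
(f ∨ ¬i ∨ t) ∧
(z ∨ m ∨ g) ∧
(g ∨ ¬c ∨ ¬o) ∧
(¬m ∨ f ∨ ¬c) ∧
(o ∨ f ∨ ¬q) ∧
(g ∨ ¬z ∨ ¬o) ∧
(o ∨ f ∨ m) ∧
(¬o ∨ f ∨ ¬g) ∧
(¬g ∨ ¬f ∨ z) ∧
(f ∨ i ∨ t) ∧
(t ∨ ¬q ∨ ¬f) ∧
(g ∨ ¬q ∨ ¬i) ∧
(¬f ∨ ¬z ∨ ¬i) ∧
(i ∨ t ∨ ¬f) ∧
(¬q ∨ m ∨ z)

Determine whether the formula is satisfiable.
Yes

Yes, the formula is satisfiable.

One satisfying assignment is: f=True, q=False, t=True, m=False, s=False, c=True, i=False, g=False, z=True, o=False

Verification: With this assignment, all 40 clauses evaluate to true.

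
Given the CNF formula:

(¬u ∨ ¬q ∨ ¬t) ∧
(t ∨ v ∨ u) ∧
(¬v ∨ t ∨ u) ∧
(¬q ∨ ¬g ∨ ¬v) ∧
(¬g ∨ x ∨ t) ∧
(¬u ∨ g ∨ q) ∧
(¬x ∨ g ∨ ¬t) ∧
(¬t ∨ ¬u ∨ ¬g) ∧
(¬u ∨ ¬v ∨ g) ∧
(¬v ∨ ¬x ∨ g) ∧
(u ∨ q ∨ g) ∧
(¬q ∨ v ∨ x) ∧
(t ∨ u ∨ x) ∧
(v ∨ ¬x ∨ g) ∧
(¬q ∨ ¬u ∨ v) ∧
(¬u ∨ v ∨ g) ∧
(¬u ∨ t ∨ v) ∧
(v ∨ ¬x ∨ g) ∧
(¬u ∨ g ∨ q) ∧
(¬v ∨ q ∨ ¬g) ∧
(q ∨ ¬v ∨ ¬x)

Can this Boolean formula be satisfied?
Yes

Yes, the formula is satisfiable.

One satisfying assignment is: g=False, v=True, q=True, x=False, t=True, u=False

Verification: With this assignment, all 21 clauses evaluate to true.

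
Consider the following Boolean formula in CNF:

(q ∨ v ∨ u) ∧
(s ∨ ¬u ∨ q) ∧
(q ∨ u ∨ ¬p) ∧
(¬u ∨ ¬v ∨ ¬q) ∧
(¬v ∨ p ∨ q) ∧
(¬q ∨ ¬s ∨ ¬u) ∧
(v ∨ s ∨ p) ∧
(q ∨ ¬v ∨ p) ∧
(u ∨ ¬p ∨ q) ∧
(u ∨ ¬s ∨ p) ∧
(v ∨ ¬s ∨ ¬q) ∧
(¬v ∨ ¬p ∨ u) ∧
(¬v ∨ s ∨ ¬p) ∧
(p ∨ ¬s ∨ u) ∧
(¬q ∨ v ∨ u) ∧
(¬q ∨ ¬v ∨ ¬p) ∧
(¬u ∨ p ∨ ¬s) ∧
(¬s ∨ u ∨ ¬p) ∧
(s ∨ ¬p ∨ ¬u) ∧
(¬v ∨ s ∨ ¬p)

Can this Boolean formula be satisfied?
Yes

Yes, the formula is satisfiable.

One satisfying assignment is: s=False, u=False, q=True, v=True, p=False

Verification: With this assignment, all 20 clauses evaluate to true.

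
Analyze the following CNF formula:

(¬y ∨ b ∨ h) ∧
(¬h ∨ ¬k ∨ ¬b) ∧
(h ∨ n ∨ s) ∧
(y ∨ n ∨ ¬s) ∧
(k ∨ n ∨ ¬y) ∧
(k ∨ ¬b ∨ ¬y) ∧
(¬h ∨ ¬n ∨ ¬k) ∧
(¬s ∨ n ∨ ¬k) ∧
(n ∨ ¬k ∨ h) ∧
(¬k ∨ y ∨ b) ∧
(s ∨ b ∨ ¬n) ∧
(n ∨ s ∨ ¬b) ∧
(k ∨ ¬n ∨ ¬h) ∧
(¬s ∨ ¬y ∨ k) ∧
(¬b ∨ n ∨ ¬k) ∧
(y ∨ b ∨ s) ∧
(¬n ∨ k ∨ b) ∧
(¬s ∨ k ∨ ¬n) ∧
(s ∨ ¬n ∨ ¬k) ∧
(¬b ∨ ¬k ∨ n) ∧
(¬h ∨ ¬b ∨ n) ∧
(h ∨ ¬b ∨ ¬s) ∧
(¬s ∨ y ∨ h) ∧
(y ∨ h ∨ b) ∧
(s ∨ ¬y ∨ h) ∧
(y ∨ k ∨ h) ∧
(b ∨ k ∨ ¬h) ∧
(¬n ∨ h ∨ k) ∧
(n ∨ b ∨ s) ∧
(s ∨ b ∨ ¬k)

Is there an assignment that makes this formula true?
No

No, the formula is not satisfiable.

No assignment of truth values to the variables can make all 30 clauses true simultaneously.

The formula is UNSAT (unsatisfiable).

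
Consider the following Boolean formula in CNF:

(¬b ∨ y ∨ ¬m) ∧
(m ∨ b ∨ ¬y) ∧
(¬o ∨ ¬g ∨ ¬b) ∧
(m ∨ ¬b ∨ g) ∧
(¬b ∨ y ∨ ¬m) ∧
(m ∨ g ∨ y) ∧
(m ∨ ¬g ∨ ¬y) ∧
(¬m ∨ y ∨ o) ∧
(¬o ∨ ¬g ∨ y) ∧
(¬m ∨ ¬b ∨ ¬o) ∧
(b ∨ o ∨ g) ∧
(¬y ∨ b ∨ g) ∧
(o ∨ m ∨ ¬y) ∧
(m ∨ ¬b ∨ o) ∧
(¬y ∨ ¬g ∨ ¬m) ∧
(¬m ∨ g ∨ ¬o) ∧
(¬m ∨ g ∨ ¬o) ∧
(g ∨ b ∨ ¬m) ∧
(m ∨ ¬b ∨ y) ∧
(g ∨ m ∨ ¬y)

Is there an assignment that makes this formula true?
Yes

Yes, the formula is satisfiable.

One satisfying assignment is: o=False, y=False, b=False, g=True, m=False

Verification: With this assignment, all 20 clauses evaluate to true.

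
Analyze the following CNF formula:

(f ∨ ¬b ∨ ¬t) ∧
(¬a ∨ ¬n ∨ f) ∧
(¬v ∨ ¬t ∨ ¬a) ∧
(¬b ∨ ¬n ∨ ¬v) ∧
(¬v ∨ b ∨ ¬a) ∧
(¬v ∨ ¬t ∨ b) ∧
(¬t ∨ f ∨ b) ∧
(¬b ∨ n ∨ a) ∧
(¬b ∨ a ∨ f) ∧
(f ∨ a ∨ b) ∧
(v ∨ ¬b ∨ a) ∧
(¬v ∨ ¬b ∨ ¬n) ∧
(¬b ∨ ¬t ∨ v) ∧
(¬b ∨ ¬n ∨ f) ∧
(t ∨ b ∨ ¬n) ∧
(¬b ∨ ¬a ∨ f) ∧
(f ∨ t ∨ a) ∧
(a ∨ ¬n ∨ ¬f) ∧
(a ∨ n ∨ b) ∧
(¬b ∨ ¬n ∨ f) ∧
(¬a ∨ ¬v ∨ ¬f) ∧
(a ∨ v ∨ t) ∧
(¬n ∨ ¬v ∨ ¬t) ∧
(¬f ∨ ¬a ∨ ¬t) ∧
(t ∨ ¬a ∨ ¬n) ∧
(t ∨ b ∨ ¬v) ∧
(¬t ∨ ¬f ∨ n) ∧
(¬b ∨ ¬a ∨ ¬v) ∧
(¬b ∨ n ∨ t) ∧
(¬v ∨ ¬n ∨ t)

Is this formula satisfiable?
Yes

Yes, the formula is satisfiable.

One satisfying assignment is: f=False, a=True, n=False, v=False, t=False, b=False

Verification: With this assignment, all 30 clauses evaluate to true.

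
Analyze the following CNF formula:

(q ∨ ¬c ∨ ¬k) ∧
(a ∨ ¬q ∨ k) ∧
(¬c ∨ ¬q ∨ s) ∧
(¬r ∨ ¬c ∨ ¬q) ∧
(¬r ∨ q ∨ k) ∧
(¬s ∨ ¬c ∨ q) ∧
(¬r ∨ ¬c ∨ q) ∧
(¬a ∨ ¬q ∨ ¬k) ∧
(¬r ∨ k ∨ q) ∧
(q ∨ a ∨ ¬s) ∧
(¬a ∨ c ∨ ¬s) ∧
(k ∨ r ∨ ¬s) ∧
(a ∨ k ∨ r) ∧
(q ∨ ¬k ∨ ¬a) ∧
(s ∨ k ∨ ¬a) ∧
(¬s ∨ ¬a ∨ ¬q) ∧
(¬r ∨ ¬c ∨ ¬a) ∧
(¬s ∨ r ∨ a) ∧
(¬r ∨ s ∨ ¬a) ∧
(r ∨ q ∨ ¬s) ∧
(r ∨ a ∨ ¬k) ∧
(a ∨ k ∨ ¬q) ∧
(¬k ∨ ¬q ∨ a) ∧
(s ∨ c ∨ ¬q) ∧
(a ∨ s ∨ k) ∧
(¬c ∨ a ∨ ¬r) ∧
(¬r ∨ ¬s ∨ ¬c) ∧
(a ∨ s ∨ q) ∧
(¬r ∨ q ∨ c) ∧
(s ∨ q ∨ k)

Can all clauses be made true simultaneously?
No

No, the formula is not satisfiable.

No assignment of truth values to the variables can make all 30 clauses true simultaneously.

The formula is UNSAT (unsatisfiable).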